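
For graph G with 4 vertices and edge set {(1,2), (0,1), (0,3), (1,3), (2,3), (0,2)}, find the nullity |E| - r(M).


Cycle rank (nullity) = |E| - r(M) = |E| - (|V| - c).
|E| = 6, |V| = 4, c = 1.
Nullity = 6 - (4 - 1) = 6 - 3 = 3.

3


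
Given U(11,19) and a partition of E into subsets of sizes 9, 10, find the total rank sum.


r(Ai) = min(|Ai|, 11) for each part.
Sum = min(9,11) + min(10,11)
    = 9 + 10
    = 19.

19


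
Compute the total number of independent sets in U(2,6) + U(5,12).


For a direct sum, |I(M1+M2)| = |I(M1)| * |I(M2)|.
|I(U(2,6))| = sum C(6,k) for k=0..2 = 22.
|I(U(5,12))| = sum C(12,k) for k=0..5 = 1586.
Total = 22 * 1586 = 34892.

34892


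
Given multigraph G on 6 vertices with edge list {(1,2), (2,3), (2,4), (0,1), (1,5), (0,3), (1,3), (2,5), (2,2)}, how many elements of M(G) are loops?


In a graphic matroid, a loop is a self-loop edge (u,u) with rank 0.
Examining all 9 edges for self-loops...
Self-loops found: (2,2)
Number of loops = 1.

1


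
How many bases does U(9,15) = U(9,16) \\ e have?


Deleting e from U(9,16) gives U(9,15) since n > r.
Bases of U(9,15) = (15 choose 9) = 5005.

5005


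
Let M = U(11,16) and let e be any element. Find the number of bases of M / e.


Contracting e from U(11,16) gives U(10,15).
Bases of U(10,15) = C(15,10) = 15! / (10! * 5!) = 3003.

3003


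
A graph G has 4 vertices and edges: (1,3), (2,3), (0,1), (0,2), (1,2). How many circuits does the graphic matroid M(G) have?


A circuit in a graphic matroid = edge set of a simple cycle.
G has 4 vertices and 5 edges.
Enumerating all minimal edge subsets forming cycles...
Total circuits found: 3.

3


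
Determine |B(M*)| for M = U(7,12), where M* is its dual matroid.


The dual of U(r,n) is U(n-r, n) = U(5,12).
Bases of U(5,12) are all (5)-element subsets.
|B(M*)| = (12 choose 5) = 792.

792


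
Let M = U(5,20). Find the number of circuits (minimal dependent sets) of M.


In U(5,20), circuits are the (6)-element subsets.
Any set of 6 elements is dependent, and removing any one element gives
an independent set of size 5, so it is a minimal dependent set.
Number of circuits = C(20,6) = 20! / (6! * 14!) = 38760.

38760


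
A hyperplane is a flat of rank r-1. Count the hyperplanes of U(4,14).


Hyperplanes of U(4,14) are flats of rank 3.
In a uniform matroid, these are exactly the (3)-element subsets.
Count = C(14,3) = (14 * 13 * 12) / (1 * 2 * 3) = 364.

364


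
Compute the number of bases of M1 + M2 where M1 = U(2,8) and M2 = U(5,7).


Bases of a direct sum M1 + M2: |B| = |B(M1)| * |B(M2)|.
|B(U(2,8))| = C(8,2) = 28.
|B(U(5,7))| = C(7,5) = 21.
Total bases = 28 * 21 = 588.

588


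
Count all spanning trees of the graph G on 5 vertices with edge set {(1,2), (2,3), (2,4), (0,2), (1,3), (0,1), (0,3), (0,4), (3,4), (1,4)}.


By Kirchhoff's matrix tree theorem, the number of spanning trees equals
the determinant of any cofactor of the Laplacian matrix L.
G has 5 vertices and 10 edges.
Computing the (4 x 4) cofactor determinant gives 125.

125


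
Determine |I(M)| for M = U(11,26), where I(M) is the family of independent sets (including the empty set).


Independent sets of U(11,26) are all subsets of size <= 11.
Count = C(26,0) + C(26,1) + C(26,2) + C(26,3) + C(26,4) + C(26,5) + C(26,6) + C(26,7) + C(26,8) + C(26,9) + C(26,10) + C(26,11)
     = 1 + 26 + 325 + 2600 + 14950 + 65780 + 230230 + 657800 + 1562275 + 3124550 + 5311735 + 7726160
     = 18696432.

18696432


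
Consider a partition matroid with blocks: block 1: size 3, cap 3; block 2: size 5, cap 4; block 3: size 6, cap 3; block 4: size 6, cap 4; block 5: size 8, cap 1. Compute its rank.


Rank of a partition matroid = sum of min(|Si|, ci) for each block.
= min(3,3) + min(5,4) + min(6,3) + min(6,4) + min(8,1)
= 3 + 4 + 3 + 4 + 1
= 15.

15


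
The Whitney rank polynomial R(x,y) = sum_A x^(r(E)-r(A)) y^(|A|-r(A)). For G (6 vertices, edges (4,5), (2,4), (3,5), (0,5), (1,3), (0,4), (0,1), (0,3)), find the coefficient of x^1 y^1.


R(x,y) = sum over A in 2^E of x^(r(E)-r(A)) * y^(|A|-r(A)).
G has 6 vertices, 8 edges. r(E) = 5.
Enumerate all 2^8 = 256 subsets.
Count subsets with r(E)-r(A)=1 and |A|-r(A)=1: 33.

33


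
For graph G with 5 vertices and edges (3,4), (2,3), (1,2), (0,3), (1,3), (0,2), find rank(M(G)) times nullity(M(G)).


r(M) = |V| - c = 5 - 1 = 4.
nullity = |E| - r(M) = 6 - 4 = 2.
Product = 4 * 2 = 8.

8


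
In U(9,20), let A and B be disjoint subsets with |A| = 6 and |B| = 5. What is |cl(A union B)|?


|A union B| = 6 + 5 = 11 (disjoint).
In U(9,20), cl(S) = S if |S| < 9, else cl(S) = E.
Since 11 >= 9, cl(A union B) = E.
|cl(A union B)| = 20.

20


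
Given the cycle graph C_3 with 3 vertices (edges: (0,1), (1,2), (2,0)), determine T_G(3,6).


T(C_3; x,y) = x + x^2 + ... + x^(2) + y.
T(3,6) = 3^1 + 3^2 + 6
= 3 + 9 + 6
= 18.

18


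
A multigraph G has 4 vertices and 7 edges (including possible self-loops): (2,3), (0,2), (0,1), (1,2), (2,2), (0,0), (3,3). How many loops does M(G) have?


In a graphic matroid, a loop is a self-loop edge (u,u) with rank 0.
Examining all 7 edges for self-loops...
Self-loops found: (2,2), (0,0), (3,3)
Number of loops = 3.

3


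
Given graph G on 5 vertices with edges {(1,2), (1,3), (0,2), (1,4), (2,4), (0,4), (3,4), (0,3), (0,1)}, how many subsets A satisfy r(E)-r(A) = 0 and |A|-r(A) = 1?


R(x,y) = sum over A in 2^E of x^(r(E)-r(A)) * y^(|A|-r(A)).
G has 5 vertices, 9 edges. r(E) = 4.
Enumerate all 2^9 = 512 subsets.
Count subsets with r(E)-r(A)=0 and |A|-r(A)=1: 111.

111


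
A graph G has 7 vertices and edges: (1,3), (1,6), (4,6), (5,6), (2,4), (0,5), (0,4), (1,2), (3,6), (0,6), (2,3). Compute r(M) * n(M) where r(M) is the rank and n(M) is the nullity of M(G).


r(M) = |V| - c = 7 - 1 = 6.
nullity = |E| - r(M) = 11 - 6 = 5.
Product = 6 * 5 = 30.

30


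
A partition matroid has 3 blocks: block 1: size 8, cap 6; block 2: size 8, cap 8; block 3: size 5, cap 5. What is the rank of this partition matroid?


Rank of a partition matroid = sum of min(|Si|, ci) for each block.
= min(8,6) + min(8,8) + min(5,5)
= 6 + 8 + 5
= 19.

19


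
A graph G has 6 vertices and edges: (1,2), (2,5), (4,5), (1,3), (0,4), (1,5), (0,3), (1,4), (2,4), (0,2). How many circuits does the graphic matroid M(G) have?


A circuit in a graphic matroid = edge set of a simple cycle.
G has 6 vertices and 10 edges.
Enumerating all minimal edge subsets forming cycles...
Total circuits found: 22.

22


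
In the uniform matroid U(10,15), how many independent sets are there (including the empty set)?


Independent sets of U(10,15) are all subsets of size <= 10.
Count = C(15,0) + C(15,1) + C(15,2) + C(15,3) + C(15,4) + C(15,5) + C(15,6) + C(15,7) + C(15,8) + C(15,9) + C(15,10)
     = 1 + 15 + 105 + 455 + 1365 + 3003 + 5005 + 6435 + 6435 + 5005 + 3003
     = 30827.

30827


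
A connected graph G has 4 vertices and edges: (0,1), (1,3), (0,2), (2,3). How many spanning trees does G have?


By Kirchhoff's matrix tree theorem, the number of spanning trees equals
the determinant of any cofactor of the Laplacian matrix L.
G has 4 vertices and 4 edges.
Computing the (3 x 3) cofactor determinant gives 4.

4


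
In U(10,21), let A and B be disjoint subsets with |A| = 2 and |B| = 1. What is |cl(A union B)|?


|A union B| = 2 + 1 = 3 (disjoint).
In U(10,21), cl(S) = S if |S| < 10, else cl(S) = E.
Since 3 < 10, cl(A union B) = A union B.
|cl(A union B)| = 3.

3


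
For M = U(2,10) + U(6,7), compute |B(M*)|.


(M1+M2)* = M1* + M2*.
M1* = U(8,10), bases: C(10,8) = 45.
M2* = U(1,7), bases: C(7,1) = 7.
|B(M*)| = 45 * 7 = 315.

315


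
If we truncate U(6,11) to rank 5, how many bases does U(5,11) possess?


Truncating U(6,11) to rank 5 gives U(5,11).
Bases of U(5,11) are all 5-element subsets of 11 elements.
Number of bases = C(11,5) = 462.

462


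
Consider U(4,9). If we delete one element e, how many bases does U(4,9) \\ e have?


Deleting e from U(4,9) gives U(4,8) since n > r.
Bases of U(4,8) = C(8,4) = (8 * 7 * 6 * 5) / (1 * 2 * 3 * 4) = 70.

70


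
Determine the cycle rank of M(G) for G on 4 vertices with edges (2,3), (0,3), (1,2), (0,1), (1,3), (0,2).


Cycle rank (nullity) = |E| - r(M) = |E| - (|V| - c).
|E| = 6, |V| = 4, c = 1.
Nullity = 6 - (4 - 1) = 6 - 3 = 3.

3


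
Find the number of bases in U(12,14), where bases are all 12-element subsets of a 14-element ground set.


Bases of U(12,14) are all 12-element subsets of the 14-element ground set.
Number of bases = C(14,12).
C(14,12) = 91.

91


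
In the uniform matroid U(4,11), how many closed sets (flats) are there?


Flats of U(4,11): every subset of size < 4 is a flat, plus E itself.
Count = (11 choose 0) + (11 choose 1) + (11 choose 2) + (11 choose 3) + 1
     = 1 + 11 + 55 + 165 + 1
     = 233.

233


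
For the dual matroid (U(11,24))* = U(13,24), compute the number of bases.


The dual of U(r,n) is U(n-r, n) = U(13,24).
Bases of U(13,24) are all (13)-element subsets.
|B(M*)| = C(24,13) = 24! / (13! * 11!) = 2496144.

2496144


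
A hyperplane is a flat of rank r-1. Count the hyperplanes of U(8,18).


Hyperplanes of U(8,18) are flats of rank 7.
In a uniform matroid, these are exactly the (7)-element subsets.
Count = C(18,7) = 18! / (7! * 11!) = 31824.

31824


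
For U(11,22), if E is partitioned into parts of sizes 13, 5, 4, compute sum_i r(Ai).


r(Ai) = min(|Ai|, 11) for each part.
Sum = min(13,11) + min(5,11) + min(4,11)
    = 11 + 5 + 4
    = 20.

20


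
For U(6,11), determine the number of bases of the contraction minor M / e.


Contracting e from U(6,11) gives U(5,10).
Bases of U(5,10) = (10 choose 5) = 252.

252


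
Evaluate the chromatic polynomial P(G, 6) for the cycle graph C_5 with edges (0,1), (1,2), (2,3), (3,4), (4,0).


P(C_5, k) = (k-1)^5 + (-1)^5*(k-1).
P(6) = (5)^5 - 5
= 3125 - 5 = 3120.

3120


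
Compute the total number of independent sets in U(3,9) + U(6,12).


For a direct sum, |I(M1+M2)| = |I(M1)| * |I(M2)|.
|I(U(3,9))| = sum C(9,k) for k=0..3 = 130.
|I(U(6,12))| = sum C(12,k) for k=0..6 = 2510.
Total = 130 * 2510 = 326300.

326300


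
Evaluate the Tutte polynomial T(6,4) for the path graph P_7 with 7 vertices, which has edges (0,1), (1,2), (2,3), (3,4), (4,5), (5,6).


A path on 7 vertices is a tree with 6 edges.
T(x,y) = x^(6) for any tree.
T(6,4) = 6^6 = 46656.

46656


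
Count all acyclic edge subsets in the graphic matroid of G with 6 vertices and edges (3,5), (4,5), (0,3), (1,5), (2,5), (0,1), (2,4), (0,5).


An independent set in a graphic matroid is an acyclic edge subset.
G has 6 vertices and 8 edges.
Enumerate all 2^8 = 256 subsets, checking for acyclicity.
Total independent sets = 168.

168


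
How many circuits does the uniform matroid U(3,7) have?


In U(3,7), circuits are the (4)-element subsets.
Any set of 4 elements is dependent, and removing any one element gives
an independent set of size 3, so it is a minimal dependent set.
Number of circuits = C(7,4) = (7 * 6 * 5 * 4) / (1 * 2 * 3 * 4) = 35.

35


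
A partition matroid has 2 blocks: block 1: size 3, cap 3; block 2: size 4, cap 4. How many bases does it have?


A basis picks exactly ci elements from block i.
Number of bases = product of C(|Si|, ci).
= C(3,3) * C(4,4)
= 1 * 1
= 1.

1


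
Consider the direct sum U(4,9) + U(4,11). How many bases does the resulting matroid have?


Bases of a direct sum M1 + M2: |B| = |B(M1)| * |B(M2)|.
|B(U(4,9))| = C(9,4) = 126.
|B(U(4,11))| = C(11,4) = 330.
Total bases = 126 * 330 = 41580.

41580


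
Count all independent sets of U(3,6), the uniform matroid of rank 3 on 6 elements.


Independent sets of U(3,6) are all subsets of size <= 3.
Count = (6 choose 0) + (6 choose 1) + (6 choose 2) + (6 choose 3)
     = 1 + 6 + 15 + 20
     = 42.

42


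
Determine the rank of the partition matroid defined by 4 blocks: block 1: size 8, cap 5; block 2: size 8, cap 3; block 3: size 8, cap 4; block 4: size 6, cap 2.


Rank of a partition matroid = sum of min(|Si|, ci) for each block.
= min(8,5) + min(8,3) + min(8,4) + min(6,2)
= 5 + 3 + 4 + 2
= 14.

14


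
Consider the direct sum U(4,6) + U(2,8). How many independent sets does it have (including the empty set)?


For a direct sum, |I(M1+M2)| = |I(M1)| * |I(M2)|.
|I(U(4,6))| = sum C(6,k) for k=0..4 = 57.
|I(U(2,8))| = sum C(8,k) for k=0..2 = 37.
Total = 57 * 37 = 2109.

2109


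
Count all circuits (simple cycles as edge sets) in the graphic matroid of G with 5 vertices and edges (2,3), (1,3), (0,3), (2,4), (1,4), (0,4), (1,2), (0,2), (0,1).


A circuit in a graphic matroid = edge set of a simple cycle.
G has 5 vertices and 9 edges.
Enumerating all minimal edge subsets forming cycles...
Total circuits found: 22.

22


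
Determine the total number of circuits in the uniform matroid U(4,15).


In U(4,15), circuits are the (5)-element subsets.
Any set of 5 elements is dependent, and removing any one element gives
an independent set of size 4, so it is a minimal dependent set.
Number of circuits = C(15,5) = 3003.

3003


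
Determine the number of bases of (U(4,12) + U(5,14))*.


(M1+M2)* = M1* + M2*.
M1* = U(8,12), bases: C(12,8) = 495.
M2* = U(9,14), bases: C(14,9) = 2002.
|B(M*)| = 495 * 2002 = 990990.

990990


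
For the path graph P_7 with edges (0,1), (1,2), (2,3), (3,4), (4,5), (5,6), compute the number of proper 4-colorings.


P(P_7, k) = k * (k-1)^(6).
P(4) = 4 * 3^6 = 4 * 729 = 2916.

2916


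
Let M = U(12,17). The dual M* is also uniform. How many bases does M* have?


The dual of U(r,n) is U(n-r, n) = U(5,17).
Bases of U(5,17) are all (5)-element subsets.
|B(M*)| = C(17,5) = 17! / (5! * 12!) = 6188.

6188


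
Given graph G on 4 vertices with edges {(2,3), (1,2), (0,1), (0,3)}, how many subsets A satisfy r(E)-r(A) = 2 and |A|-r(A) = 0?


R(x,y) = sum over A in 2^E of x^(r(E)-r(A)) * y^(|A|-r(A)).
G has 4 vertices, 4 edges. r(E) = 3.
Enumerate all 2^4 = 16 subsets.
Count subsets with r(E)-r(A)=2 and |A|-r(A)=0: 4.

4


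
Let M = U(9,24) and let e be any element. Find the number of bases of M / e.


Contracting e from U(9,24) gives U(8,23).
Bases of U(8,23) = C(23,8) = 490314.

490314


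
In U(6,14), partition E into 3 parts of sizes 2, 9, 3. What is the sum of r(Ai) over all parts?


r(Ai) = min(|Ai|, 6) for each part.
Sum = min(2,6) + min(9,6) + min(3,6)
    = 2 + 6 + 3
    = 11.

11


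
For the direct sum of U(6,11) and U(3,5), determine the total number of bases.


Bases of a direct sum M1 + M2: |B| = |B(M1)| * |B(M2)|.
|B(U(6,11))| = C(11,6) = 462.
|B(U(3,5))| = C(5,3) = 10.
Total bases = 462 * 10 = 4620.

4620


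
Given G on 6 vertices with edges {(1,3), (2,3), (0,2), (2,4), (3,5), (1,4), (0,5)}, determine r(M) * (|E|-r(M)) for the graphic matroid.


r(M) = |V| - c = 6 - 1 = 5.
nullity = |E| - r(M) = 7 - 5 = 2.
Product = 5 * 2 = 10.

10


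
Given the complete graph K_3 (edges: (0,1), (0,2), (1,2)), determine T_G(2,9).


T(K_3; x,y) = x^2 + x + y.
T(2,9) = 4 + 2 + 9 = 15.

15


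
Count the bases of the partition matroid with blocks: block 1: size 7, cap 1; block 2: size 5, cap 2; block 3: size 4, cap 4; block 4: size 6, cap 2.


A basis picks exactly ci elements from block i.
Number of bases = product of C(|Si|, ci).
= C(7,1) * C(5,2) * C(4,4) * C(6,2)
= 7 * 10 * 1 * 15
= 1050.

1050


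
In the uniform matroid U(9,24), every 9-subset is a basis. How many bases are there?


Bases of U(9,24) are all 9-element subsets of the 24-element ground set.
Number of bases = C(24,9).
C(24,9) = 24! / (9! * 15!) = 1307504.

1307504


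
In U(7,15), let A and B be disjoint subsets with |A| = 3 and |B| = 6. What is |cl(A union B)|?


|A union B| = 3 + 6 = 9 (disjoint).
In U(7,15), cl(S) = S if |S| < 7, else cl(S) = E.
Since 9 >= 7, cl(A union B) = E.
|cl(A union B)| = 15.

15


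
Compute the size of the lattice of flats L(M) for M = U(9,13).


Flats of U(9,13): every subset of size < 9 is a flat, plus E itself.
Count = (13 choose 0) + (13 choose 1) + (13 choose 2) + (13 choose 3) + (13 choose 4) + (13 choose 5) + (13 choose 6) + (13 choose 7) + (13 choose 8) + 1
     = 1 + 13 + 78 + 286 + 715 + 1287 + 1716 + 1716 + 1287 + 1
     = 7100.

7100


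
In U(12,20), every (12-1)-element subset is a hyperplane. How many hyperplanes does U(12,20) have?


Hyperplanes of U(12,20) are flats of rank 11.
In a uniform matroid, these are exactly the (11)-element subsets.
Count = (20 choose 11) = 167960.

167960


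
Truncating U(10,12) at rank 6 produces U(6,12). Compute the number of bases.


Truncating U(10,12) to rank 6 gives U(6,12).
Bases of U(6,12) are all 6-element subsets of 12 elements.
Number of bases = (12 choose 6) = 924.

924


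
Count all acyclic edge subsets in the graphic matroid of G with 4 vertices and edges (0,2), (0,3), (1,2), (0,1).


An independent set in a graphic matroid is an acyclic edge subset.
G has 4 vertices and 4 edges.
Enumerate all 2^4 = 16 subsets, checking for acyclicity.
Total independent sets = 14.

14


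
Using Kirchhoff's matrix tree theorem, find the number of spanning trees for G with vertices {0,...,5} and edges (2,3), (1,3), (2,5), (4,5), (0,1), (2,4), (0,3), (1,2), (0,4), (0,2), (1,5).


By Kirchhoff's matrix tree theorem, the number of spanning trees equals
the determinant of any cofactor of the Laplacian matrix L.
G has 6 vertices and 11 edges.
Computing the (5 x 5) cofactor determinant gives 209.

209


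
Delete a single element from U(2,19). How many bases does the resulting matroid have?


Deleting e from U(2,19) gives U(2,18) since n > r.
Bases of U(2,18) = C(18,2) = 18! / (2! * 16!) = 153.

153


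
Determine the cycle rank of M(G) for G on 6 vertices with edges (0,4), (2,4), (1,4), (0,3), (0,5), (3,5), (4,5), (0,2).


Cycle rank (nullity) = |E| - r(M) = |E| - (|V| - c).
|E| = 8, |V| = 6, c = 1.
Nullity = 8 - (6 - 1) = 8 - 5 = 3.

3


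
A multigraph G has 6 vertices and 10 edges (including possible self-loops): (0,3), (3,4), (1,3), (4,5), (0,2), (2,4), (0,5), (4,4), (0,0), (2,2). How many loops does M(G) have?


In a graphic matroid, a loop is a self-loop edge (u,u) with rank 0.
Examining all 10 edges for self-loops...
Self-loops found: (4,4), (0,0), (2,2)
Number of loops = 3.

3


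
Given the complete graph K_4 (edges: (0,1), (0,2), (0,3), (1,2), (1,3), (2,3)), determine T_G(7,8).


T(K_4; x,y) = x^3 + 3x^2 + 4xy + 2x + y^3 + 3y^2 + 2y.
Substituting x=7, y=8:
= 343 + 147 + 224 + 14 + 512 + 192 + 16
= 1448.

1448


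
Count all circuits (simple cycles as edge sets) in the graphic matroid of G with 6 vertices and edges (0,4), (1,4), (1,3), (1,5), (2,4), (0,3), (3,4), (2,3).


A circuit in a graphic matroid = edge set of a simple cycle.
G has 6 vertices and 8 edges.
Enumerating all minimal edge subsets forming cycles...
Total circuits found: 6.

6


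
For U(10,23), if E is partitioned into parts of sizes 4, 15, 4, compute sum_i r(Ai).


r(Ai) = min(|Ai|, 10) for each part.
Sum = min(4,10) + min(15,10) + min(4,10)
    = 4 + 10 + 4
    = 18.

18


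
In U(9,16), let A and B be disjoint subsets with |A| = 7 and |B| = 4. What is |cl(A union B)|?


|A union B| = 7 + 4 = 11 (disjoint).
In U(9,16), cl(S) = S if |S| < 9, else cl(S) = E.
Since 11 >= 9, cl(A union B) = E.
|cl(A union B)| = 16.

16


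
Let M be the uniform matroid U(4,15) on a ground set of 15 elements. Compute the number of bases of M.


Bases of U(4,15) are all 4-element subsets of the 15-element ground set.
Number of bases = C(15,4).
(15 choose 4) = 1365.

1365


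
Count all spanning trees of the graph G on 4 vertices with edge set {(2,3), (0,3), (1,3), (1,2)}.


By Kirchhoff's matrix tree theorem, the number of spanning trees equals
the determinant of any cofactor of the Laplacian matrix L.
G has 4 vertices and 4 edges.
Computing the (3 x 3) cofactor determinant gives 3.

3


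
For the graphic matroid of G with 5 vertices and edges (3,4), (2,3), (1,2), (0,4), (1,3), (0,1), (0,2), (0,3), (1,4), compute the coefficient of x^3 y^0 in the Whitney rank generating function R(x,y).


R(x,y) = sum over A in 2^E of x^(r(E)-r(A)) * y^(|A|-r(A)).
G has 5 vertices, 9 edges. r(E) = 4.
Enumerate all 2^9 = 512 subsets.
Count subsets with r(E)-r(A)=3 and |A|-r(A)=0: 9.

9


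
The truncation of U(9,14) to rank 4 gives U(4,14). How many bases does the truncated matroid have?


Truncating U(9,14) to rank 4 gives U(4,14).
Bases of U(4,14) are all 4-element subsets of 14 elements.
Number of bases = C(14,4) = 14! / (4! * 10!) = 1001.

1001


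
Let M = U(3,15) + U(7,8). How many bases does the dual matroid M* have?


(M1+M2)* = M1* + M2*.
M1* = U(12,15), bases: C(15,12) = 455.
M2* = U(1,8), bases: C(8,1) = 8.
|B(M*)| = 455 * 8 = 3640.

3640


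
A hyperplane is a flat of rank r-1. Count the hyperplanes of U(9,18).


Hyperplanes of U(9,18) are flats of rank 8.
In a uniform matroid, these are exactly the (8)-element subsets.
Count = C(18,8) = 43758.

43758


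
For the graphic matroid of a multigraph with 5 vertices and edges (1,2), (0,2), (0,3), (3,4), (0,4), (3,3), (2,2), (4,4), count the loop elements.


In a graphic matroid, a loop is a self-loop edge (u,u) with rank 0.
Examining all 8 edges for self-loops...
Self-loops found: (3,3), (2,2), (4,4)
Number of loops = 3.

3


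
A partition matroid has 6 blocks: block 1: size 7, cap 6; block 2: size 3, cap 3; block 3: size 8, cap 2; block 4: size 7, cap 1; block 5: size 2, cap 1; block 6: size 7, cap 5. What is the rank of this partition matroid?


Rank of a partition matroid = sum of min(|Si|, ci) for each block.
= min(7,6) + min(3,3) + min(8,2) + min(7,1) + min(2,1) + min(7,5)
= 6 + 3 + 2 + 1 + 1 + 5
= 18.

18


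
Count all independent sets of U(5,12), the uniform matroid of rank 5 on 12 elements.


Independent sets of U(5,12) are all subsets of size <= 5.
Count = C(12,0) + C(12,1) + C(12,2) + C(12,3) + C(12,4) + C(12,5)
     = 1 + 12 + 66 + 220 + 495 + 792
     = 1586.

1586


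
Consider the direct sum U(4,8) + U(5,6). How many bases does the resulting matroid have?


Bases of a direct sum M1 + M2: |B| = |B(M1)| * |B(M2)|.
|B(U(4,8))| = C(8,4) = 70.
|B(U(5,6))| = C(6,5) = 6.
Total bases = 70 * 6 = 420.

420


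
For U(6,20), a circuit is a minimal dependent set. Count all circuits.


In U(6,20), circuits are the (7)-element subsets.
Any set of 7 elements is dependent, and removing any one element gives
an independent set of size 6, so it is a minimal dependent set.
Number of circuits = C(20,7) = 77520.

77520


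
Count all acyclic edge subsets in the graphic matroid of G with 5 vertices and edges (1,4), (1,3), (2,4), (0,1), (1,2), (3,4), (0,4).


An independent set in a graphic matroid is an acyclic edge subset.
G has 5 vertices and 7 edges.
Enumerate all 2^7 = 128 subsets, checking for acyclicity.
Total independent sets = 81.

81


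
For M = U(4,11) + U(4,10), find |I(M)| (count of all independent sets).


For a direct sum, |I(M1+M2)| = |I(M1)| * |I(M2)|.
|I(U(4,11))| = sum C(11,k) for k=0..4 = 562.
|I(U(4,10))| = sum C(10,k) for k=0..4 = 386.
Total = 562 * 386 = 216932.

216932


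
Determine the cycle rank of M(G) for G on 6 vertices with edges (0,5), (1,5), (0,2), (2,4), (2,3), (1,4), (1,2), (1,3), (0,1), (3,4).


Cycle rank (nullity) = |E| - r(M) = |E| - (|V| - c).
|E| = 10, |V| = 6, c = 1.
Nullity = 10 - (6 - 1) = 10 - 5 = 5.

5


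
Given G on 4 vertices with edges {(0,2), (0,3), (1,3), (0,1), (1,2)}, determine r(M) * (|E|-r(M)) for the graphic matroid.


r(M) = |V| - c = 4 - 1 = 3.
nullity = |E| - r(M) = 5 - 3 = 2.
Product = 3 * 2 = 6.

6


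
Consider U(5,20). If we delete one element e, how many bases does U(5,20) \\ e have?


Deleting e from U(5,20) gives U(5,19) since n > r.
Bases of U(5,19) = C(19,5) = 11628.

11628


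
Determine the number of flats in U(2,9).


Flats of U(2,9): every subset of size < 2 is a flat, plus E itself.
Count = C(9,0) + C(9,1) + 1
     = 1 + 9 + 1
     = 11.

11


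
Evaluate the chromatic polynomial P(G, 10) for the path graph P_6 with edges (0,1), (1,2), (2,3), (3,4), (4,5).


P(P_6, k) = k * (k-1)^(5).
P(10) = 10 * 9^5 = 10 * 59049 = 590490.

590490


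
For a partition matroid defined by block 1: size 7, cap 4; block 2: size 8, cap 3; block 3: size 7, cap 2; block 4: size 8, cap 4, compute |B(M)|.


A basis picks exactly ci elements from block i.
Number of bases = product of C(|Si|, ci).
= C(7,4) * C(8,3) * C(7,2) * C(8,4)
= 35 * 56 * 21 * 70
= 2881200.

2881200


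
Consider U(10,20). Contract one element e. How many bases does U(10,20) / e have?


Contracting e from U(10,20) gives U(9,19).
Bases of U(9,19) = C(19,9) = 19! / (9! * 10!) = 92378.

92378


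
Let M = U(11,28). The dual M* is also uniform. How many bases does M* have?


The dual of U(r,n) is U(n-r, n) = U(17,28).
Bases of U(17,28) are all (17)-element subsets.
|B(M*)| = C(28,17) = 28! / (17! * 11!) = 21474180.

21474180


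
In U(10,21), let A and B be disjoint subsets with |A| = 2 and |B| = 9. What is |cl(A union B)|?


|A union B| = 2 + 9 = 11 (disjoint).
In U(10,21), cl(S) = S if |S| < 10, else cl(S) = E.
Since 11 >= 10, cl(A union B) = E.
|cl(A union B)| = 21.

21


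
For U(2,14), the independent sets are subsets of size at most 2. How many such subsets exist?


Independent sets of U(2,14) are all subsets of size <= 2.
Count = C(14,0) + C(14,1) + C(14,2)
     = 1 + 14 + 91
     = 106.

106


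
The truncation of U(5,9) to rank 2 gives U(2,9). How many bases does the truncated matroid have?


Truncating U(5,9) to rank 2 gives U(2,9).
Bases of U(2,9) are all 2-element subsets of 9 elements.
Number of bases = C(9,2) = 9! / (2! * 7!) = 36.

36


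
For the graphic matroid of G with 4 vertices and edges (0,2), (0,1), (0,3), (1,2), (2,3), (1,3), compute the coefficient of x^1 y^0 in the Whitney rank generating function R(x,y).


R(x,y) = sum over A in 2^E of x^(r(E)-r(A)) * y^(|A|-r(A)).
G has 4 vertices, 6 edges. r(E) = 3.
Enumerate all 2^6 = 64 subsets.
Count subsets with r(E)-r(A)=1 and |A|-r(A)=0: 15.

15


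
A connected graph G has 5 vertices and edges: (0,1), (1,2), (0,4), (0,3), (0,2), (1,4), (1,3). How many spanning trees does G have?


By Kirchhoff's matrix tree theorem, the number of spanning trees equals
the determinant of any cofactor of the Laplacian matrix L.
G has 5 vertices and 7 edges.
Computing the (4 x 4) cofactor determinant gives 20.

20


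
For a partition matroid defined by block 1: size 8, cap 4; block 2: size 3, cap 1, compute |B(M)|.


A basis picks exactly ci elements from block i.
Number of bases = product of C(|Si|, ci).
= C(8,4) * C(3,1)
= 70 * 3
= 210.

210


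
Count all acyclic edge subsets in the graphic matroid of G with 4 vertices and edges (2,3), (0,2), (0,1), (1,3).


An independent set in a graphic matroid is an acyclic edge subset.
G has 4 vertices and 4 edges.
Enumerate all 2^4 = 16 subsets, checking for acyclicity.
Total independent sets = 15.

15


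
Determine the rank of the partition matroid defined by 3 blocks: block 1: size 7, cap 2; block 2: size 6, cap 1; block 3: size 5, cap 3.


Rank of a partition matroid = sum of min(|Si|, ci) for each block.
= min(7,2) + min(6,1) + min(5,3)
= 2 + 1 + 3
= 6.

6


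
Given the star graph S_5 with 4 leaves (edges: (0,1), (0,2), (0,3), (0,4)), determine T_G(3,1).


A star on 5 vertices is a tree with 4 edges.
T(x,y) = x^(4) for any tree.
T(3,1) = 3^4 = 81.

81


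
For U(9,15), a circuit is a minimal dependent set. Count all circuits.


In U(9,15), circuits are the (10)-element subsets.
Any set of 10 elements is dependent, and removing any one element gives
an independent set of size 9, so it is a minimal dependent set.
Number of circuits = (15 choose 10) = 3003.

3003


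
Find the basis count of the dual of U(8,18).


The dual of U(r,n) is U(n-r, n) = U(10,18).
Bases of U(10,18) are all (10)-element subsets.
|B(M*)| = (18 choose 10) = 43758.

43758


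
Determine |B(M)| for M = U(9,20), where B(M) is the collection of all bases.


Bases of U(9,20) are all 9-element subsets of the 20-element ground set.
Number of bases = C(20,9).
C(20,9) = 167960.

167960


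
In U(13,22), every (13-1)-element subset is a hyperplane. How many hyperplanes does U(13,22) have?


Hyperplanes of U(13,22) are flats of rank 12.
In a uniform matroid, these are exactly the (12)-element subsets.
Count = (22 choose 12) = 646646.

646646


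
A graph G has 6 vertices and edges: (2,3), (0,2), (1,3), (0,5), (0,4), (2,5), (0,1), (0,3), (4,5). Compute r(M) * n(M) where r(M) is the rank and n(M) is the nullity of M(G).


r(M) = |V| - c = 6 - 1 = 5.
nullity = |E| - r(M) = 9 - 5 = 4.
Product = 5 * 4 = 20.

20


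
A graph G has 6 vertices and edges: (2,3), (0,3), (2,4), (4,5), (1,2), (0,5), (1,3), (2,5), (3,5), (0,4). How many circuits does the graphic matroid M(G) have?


A circuit in a graphic matroid = edge set of a simple cycle.
G has 6 vertices and 10 edges.
Enumerating all minimal edge subsets forming cycles...
Total circuits found: 21.

21


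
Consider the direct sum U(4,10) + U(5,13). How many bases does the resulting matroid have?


Bases of a direct sum M1 + M2: |B| = |B(M1)| * |B(M2)|.
|B(U(4,10))| = C(10,4) = 210.
|B(U(5,13))| = C(13,5) = 1287.
Total bases = 210 * 1287 = 270270.

270270


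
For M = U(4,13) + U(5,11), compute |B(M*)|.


(M1+M2)* = M1* + M2*.
M1* = U(9,13), bases: C(13,9) = 715.
M2* = U(6,11), bases: C(11,6) = 462.
|B(M*)| = 715 * 462 = 330330.

330330


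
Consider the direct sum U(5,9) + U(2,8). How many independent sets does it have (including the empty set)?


For a direct sum, |I(M1+M2)| = |I(M1)| * |I(M2)|.
|I(U(5,9))| = sum C(9,k) for k=0..5 = 382.
|I(U(2,8))| = sum C(8,k) for k=0..2 = 37.
Total = 382 * 37 = 14134.

14134


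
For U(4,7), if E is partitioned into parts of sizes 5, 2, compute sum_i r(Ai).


r(Ai) = min(|Ai|, 4) for each part.
Sum = min(5,4) + min(2,4)
    = 4 + 2
    = 6.

6


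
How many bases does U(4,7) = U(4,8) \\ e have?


Deleting e from U(4,8) gives U(4,7) since n > r.
Bases of U(4,7) = C(7,4) = 7! / (4! * 3!) = 35.

35


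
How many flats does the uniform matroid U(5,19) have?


Flats of U(5,19): every subset of size < 5 is a flat, plus E itself.
Count = C(19,0) + C(19,1) + C(19,2) + C(19,3) + C(19,4) + 1
     = 1 + 19 + 171 + 969 + 3876 + 1
     = 5037.

5037


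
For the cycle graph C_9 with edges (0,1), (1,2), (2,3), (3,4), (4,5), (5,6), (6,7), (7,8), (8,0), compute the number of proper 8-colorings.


P(C_9, k) = (k-1)^9 + (-1)^9*(k-1).
P(8) = (7)^9 - 7
= 40353607 - 7 = 40353600.

40353600


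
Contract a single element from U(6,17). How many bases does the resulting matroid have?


Contracting e from U(6,17) gives U(5,16).
Bases of U(5,16) = (16 choose 5) = 4368.

4368


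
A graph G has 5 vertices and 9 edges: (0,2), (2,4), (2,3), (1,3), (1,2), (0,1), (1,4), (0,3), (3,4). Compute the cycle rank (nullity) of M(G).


Cycle rank (nullity) = |E| - r(M) = |E| - (|V| - c).
|E| = 9, |V| = 5, c = 1.
Nullity = 9 - (5 - 1) = 9 - 4 = 5.

5


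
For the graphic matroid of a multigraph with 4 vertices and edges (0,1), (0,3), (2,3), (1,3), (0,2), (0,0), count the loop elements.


In a graphic matroid, a loop is a self-loop edge (u,u) with rank 0.
Examining all 6 edges for self-loops...
Self-loops found: (0,0)
Number of loops = 1.

1


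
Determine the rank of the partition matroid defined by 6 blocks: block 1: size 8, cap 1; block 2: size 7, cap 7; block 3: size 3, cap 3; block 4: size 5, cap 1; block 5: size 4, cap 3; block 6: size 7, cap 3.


Rank of a partition matroid = sum of min(|Si|, ci) for each block.
= min(8,1) + min(7,7) + min(3,3) + min(5,1) + min(4,3) + min(7,3)
= 1 + 7 + 3 + 1 + 3 + 3
= 18.

18


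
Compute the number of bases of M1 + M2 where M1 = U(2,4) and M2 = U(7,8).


Bases of a direct sum M1 + M2: |B| = |B(M1)| * |B(M2)|.
|B(U(2,4))| = C(4,2) = 6.
|B(U(7,8))| = C(8,7) = 8.
Total bases = 6 * 8 = 48.

48


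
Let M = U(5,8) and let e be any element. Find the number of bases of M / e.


Contracting e from U(5,8) gives U(4,7).
Bases of U(4,7) = (7 choose 4) = 35.

35


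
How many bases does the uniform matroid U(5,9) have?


Bases of U(5,9) are all 5-element subsets of the 9-element ground set.
Number of bases = C(9,5).
(9 choose 5) = 126.

126


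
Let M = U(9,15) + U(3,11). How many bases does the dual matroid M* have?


(M1+M2)* = M1* + M2*.
M1* = U(6,15), bases: C(15,6) = 5005.
M2* = U(8,11), bases: C(11,8) = 165.
|B(M*)| = 5005 * 165 = 825825.

825825


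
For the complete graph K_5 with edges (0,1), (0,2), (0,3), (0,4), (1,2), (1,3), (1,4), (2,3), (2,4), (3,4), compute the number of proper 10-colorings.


P(K_5, k) = k(k-1)(k-2)...(k-4).
P(10) = (10) * (9) * (8) * (7) * (6) = 30240.

30240


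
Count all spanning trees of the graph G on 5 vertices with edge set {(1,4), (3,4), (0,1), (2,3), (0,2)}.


By Kirchhoff's matrix tree theorem, the number of spanning trees equals
the determinant of any cofactor of the Laplacian matrix L.
G has 5 vertices and 5 edges.
Computing the (4 x 4) cofactor determinant gives 5.

5


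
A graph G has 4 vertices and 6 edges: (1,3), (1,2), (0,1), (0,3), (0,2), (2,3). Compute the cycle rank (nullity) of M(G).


Cycle rank (nullity) = |E| - r(M) = |E| - (|V| - c).
|E| = 6, |V| = 4, c = 1.
Nullity = 6 - (4 - 1) = 6 - 3 = 3.

3


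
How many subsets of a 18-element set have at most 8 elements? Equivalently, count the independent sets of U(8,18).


Independent sets of U(8,18) are all subsets of size <= 8.
Count = C(18,0) + C(18,1) + C(18,2) + C(18,3) + C(18,4) + C(18,5) + C(18,6) + C(18,7) + C(18,8)
     = 1 + 18 + 153 + 816 + 3060 + 8568 + 18564 + 31824 + 43758
     = 106762.

106762


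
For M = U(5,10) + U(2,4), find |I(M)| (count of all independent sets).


For a direct sum, |I(M1+M2)| = |I(M1)| * |I(M2)|.
|I(U(5,10))| = sum C(10,k) for k=0..5 = 638.
|I(U(2,4))| = sum C(4,k) for k=0..2 = 11.
Total = 638 * 11 = 7018.

7018


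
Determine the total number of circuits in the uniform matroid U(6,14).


In U(6,14), circuits are the (7)-element subsets.
Any set of 7 elements is dependent, and removing any one element gives
an independent set of size 6, so it is a minimal dependent set.
Number of circuits = (14 choose 7) = 3432.

3432


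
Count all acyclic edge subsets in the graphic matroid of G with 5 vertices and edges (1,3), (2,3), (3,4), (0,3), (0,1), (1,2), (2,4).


An independent set in a graphic matroid is an acyclic edge subset.
G has 5 vertices and 7 edges.
Enumerate all 2^7 = 128 subsets, checking for acyclicity.
Total independent sets = 82.

82


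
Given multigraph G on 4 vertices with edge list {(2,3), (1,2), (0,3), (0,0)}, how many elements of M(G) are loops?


In a graphic matroid, a loop is a self-loop edge (u,u) with rank 0.
Examining all 4 edges for self-loops...
Self-loops found: (0,0)
Number of loops = 1.

1


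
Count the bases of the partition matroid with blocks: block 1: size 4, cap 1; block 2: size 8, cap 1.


A basis picks exactly ci elements from block i.
Number of bases = product of C(|Si|, ci).
= C(4,1) * C(8,1)
= 4 * 8
= 32.

32


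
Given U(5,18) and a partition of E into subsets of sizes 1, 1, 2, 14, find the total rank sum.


r(Ai) = min(|Ai|, 5) for each part.
Sum = min(1,5) + min(1,5) + min(2,5) + min(14,5)
    = 1 + 1 + 2 + 5
    = 9.

9


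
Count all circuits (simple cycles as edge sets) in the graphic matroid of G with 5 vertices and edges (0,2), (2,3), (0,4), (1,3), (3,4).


A circuit in a graphic matroid = edge set of a simple cycle.
G has 5 vertices and 5 edges.
Enumerating all minimal edge subsets forming cycles...
Total circuits found: 1.

1


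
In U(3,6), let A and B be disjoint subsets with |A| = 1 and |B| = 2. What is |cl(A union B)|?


|A union B| = 1 + 2 = 3 (disjoint).
In U(3,6), cl(S) = S if |S| < 3, else cl(S) = E.
Since 3 >= 3, cl(A union B) = E.
|cl(A union B)| = 6.

6


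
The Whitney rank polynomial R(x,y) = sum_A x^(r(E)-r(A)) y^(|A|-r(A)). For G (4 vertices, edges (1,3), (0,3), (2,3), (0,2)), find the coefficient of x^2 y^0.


R(x,y) = sum over A in 2^E of x^(r(E)-r(A)) * y^(|A|-r(A)).
G has 4 vertices, 4 edges. r(E) = 3.
Enumerate all 2^4 = 16 subsets.
Count subsets with r(E)-r(A)=2 and |A|-r(A)=0: 4.

4


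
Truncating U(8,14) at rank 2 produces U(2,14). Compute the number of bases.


Truncating U(8,14) to rank 2 gives U(2,14).
Bases of U(2,14) are all 2-element subsets of 14 elements.
Number of bases = (14 choose 2) = 91.

91


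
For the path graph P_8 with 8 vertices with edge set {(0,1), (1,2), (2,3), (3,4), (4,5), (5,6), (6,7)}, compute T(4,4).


A path on 8 vertices is a tree with 7 edges.
T(x,y) = x^(7) for any tree.
T(4,4) = 4^7 = 16384.

16384


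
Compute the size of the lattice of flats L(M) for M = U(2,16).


Flats of U(2,16): every subset of size < 2 is a flat, plus E itself.
Count = C(16,0) + C(16,1) + 1
     = 1 + 16 + 1
     = 18.

18


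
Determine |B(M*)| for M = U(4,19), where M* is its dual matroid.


The dual of U(r,n) is U(n-r, n) = U(15,19).
Bases of U(15,19) are all (15)-element subsets.
|B(M*)| = (19 choose 15) = 3876.

3876


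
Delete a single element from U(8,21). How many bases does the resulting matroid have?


Deleting e from U(8,21) gives U(8,20) since n > r.
Bases of U(8,20) = C(20,8) = 125970.

125970


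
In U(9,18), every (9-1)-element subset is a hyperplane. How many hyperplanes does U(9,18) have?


Hyperplanes of U(9,18) are flats of rank 8.
In a uniform matroid, these are exactly the (8)-element subsets.
Count = C(18,8) = 18! / (8! * 10!) = 43758.

43758


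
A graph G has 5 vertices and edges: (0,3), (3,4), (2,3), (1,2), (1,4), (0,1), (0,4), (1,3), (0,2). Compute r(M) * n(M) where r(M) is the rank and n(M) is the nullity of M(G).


r(M) = |V| - c = 5 - 1 = 4.
nullity = |E| - r(M) = 9 - 4 = 5.
Product = 4 * 5 = 20.

20


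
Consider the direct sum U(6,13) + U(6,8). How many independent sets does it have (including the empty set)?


For a direct sum, |I(M1+M2)| = |I(M1)| * |I(M2)|.
|I(U(6,13))| = sum C(13,k) for k=0..6 = 4096.
|I(U(6,8))| = sum C(8,k) for k=0..6 = 247.
Total = 4096 * 247 = 1011712.

1011712


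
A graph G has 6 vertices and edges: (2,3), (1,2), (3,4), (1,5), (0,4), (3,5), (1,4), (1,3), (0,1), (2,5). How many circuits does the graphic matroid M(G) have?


A circuit in a graphic matroid = edge set of a simple cycle.
G has 6 vertices and 10 edges.
Enumerating all minimal edge subsets forming cycles...
Total circuits found: 18.

18


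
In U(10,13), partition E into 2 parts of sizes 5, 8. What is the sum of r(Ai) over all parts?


r(Ai) = min(|Ai|, 10) for each part.
Sum = min(5,10) + min(8,10)
    = 5 + 8
    = 13.

13


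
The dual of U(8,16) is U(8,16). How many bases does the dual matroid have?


The dual of U(r,n) is U(n-r, n) = U(8,16).
Bases of U(8,16) are all (8)-element subsets.
|B(M*)| = C(16,8) = 12870.

12870


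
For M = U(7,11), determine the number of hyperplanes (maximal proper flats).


Hyperplanes of U(7,11) are flats of rank 6.
In a uniform matroid, these are exactly the (6)-element subsets.
Count = C(11,6) = 462.

462


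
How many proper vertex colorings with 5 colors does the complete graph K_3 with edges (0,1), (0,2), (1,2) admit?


P(K_3, k) = k(k-1)(k-2)...(k-2).
P(5) = (5) * (4) * (3) = 60.

60


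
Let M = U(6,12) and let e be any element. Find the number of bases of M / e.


Contracting e from U(6,12) gives U(5,11).
Bases of U(5,11) = C(11,5) = 11! / (5! * 6!) = 462.

462


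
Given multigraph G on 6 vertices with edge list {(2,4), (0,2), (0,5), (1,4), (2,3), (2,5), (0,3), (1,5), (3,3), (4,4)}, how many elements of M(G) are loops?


In a graphic matroid, a loop is a self-loop edge (u,u) with rank 0.
Examining all 10 edges for self-loops...
Self-loops found: (3,3), (4,4)
Number of loops = 2.

2
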